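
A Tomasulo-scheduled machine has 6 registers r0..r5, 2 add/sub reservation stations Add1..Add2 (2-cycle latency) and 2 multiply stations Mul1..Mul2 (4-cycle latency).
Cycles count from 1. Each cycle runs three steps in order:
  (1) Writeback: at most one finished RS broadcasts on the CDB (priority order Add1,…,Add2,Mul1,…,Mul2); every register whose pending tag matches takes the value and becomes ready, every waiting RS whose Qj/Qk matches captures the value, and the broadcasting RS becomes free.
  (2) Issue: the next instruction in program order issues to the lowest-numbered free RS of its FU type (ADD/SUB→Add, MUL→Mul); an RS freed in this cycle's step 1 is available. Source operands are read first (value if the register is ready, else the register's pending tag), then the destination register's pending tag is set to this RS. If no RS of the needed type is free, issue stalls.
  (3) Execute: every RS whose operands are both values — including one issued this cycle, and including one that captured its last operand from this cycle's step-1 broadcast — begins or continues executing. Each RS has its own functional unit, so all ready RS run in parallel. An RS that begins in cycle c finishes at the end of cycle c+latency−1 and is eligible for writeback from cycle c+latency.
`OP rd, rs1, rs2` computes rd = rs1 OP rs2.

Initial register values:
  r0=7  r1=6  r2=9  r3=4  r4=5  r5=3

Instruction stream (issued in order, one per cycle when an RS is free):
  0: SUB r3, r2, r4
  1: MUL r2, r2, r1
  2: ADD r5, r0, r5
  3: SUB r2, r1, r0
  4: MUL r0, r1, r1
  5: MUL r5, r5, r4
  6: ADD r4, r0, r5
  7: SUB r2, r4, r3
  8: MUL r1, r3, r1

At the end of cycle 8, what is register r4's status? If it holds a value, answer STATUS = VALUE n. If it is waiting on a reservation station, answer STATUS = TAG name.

STATUS = TAG Add1

cycle 1: issue SUB r3<-Add1 // r0:7,r1:6,r2:9,r3:Add1,r4:5,r5:3
cycle 2: issue MUL r2<-Mul1 // r0:7,r1:6,r2:Mul1,r3:Add1,r4:5,r5:3
cycle 3: CDB Add1=4; issue ADD r5<-Add1 // r0:7,r1:6,r2:Mul1,r3:4,r4:5,r5:Add1
cycle 4: issue SUB r2<-Add2 // r0:7,r1:6,r2:Add2,r3:4,r4:5,r5:Add1
cycle 5: CDB Add1=10; issue MUL r0<-Mul2 // r0:Mul2,r1:6,r2:Add2,r3:4,r4:5,r5:10
cycle 6: CDB Add2=-1; stall // r0:Mul2,r1:6,r2:-1,r3:4,r4:5,r5:10
cycle 7: CDB Mul1=54; issue MUL r5<-Mul1 // r0:Mul2,r1:6,r2:-1,r3:4,r4:5,r5:Mul1
cycle 8: issue ADD r4<-Add1 // r0:Mul2,r1:6,r2:-1,r3:4,r4:Add1,r5:Mul1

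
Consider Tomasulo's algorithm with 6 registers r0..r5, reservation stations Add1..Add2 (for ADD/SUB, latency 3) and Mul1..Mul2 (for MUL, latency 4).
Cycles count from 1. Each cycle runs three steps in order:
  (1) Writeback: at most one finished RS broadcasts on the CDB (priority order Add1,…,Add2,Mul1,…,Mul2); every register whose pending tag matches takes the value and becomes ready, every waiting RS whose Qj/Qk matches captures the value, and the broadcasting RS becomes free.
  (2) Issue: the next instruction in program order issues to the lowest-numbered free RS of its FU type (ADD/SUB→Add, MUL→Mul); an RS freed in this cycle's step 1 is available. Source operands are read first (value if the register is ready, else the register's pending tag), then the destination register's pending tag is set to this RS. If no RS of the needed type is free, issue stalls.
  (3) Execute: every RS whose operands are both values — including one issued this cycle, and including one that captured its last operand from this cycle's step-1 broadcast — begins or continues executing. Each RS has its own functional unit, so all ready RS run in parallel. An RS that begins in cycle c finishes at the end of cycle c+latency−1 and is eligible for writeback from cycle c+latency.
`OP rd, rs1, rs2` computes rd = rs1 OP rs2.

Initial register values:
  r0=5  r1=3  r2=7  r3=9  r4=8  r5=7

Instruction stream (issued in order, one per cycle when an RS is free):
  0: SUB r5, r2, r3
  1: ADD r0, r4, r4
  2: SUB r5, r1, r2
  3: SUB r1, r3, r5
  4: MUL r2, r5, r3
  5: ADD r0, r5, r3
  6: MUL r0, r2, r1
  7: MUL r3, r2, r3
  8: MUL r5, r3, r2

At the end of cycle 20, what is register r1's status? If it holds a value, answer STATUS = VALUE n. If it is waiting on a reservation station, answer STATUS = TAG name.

  c1: issue SUB r5<-Add1  regs: r0:5,r1:3,r2:7,r3:9,r4:8,r5:Add1
  c2: issue ADD r0<-Add2  regs: r0:Add2,r1:3,r2:7,r3:9,r4:8,r5:Add1
  c3: stall  regs: r0:Add2,r1:3,r2:7,r3:9,r4:8,r5:Add1
  c4: CDB Add1=-2; issue SUB r5<-Add1  regs: r0:Add2,r1:3,r2:7,r3:9,r4:8,r5:Add1
  c5: CDB Add2=16; issue SUB r1<-Add2  regs: r0:16,r1:Add2,r2:7,r3:9,r4:8,r5:Add1
  c6: issue MUL r2<-Mul1  regs: r0:16,r1:Add2,r2:Mul1,r3:9,r4:8,r5:Add1
  c7: CDB Add1=-4; issue ADD r0<-Add1  regs: r0:Add1,r1:Add2,r2:Mul1,r3:9,r4:8,r5:-4
  c8: issue MUL r0<-Mul2  regs: r0:Mul2,r1:Add2,r2:Mul1,r3:9,r4:8,r5:-4
  c9: stall  regs: r0:Mul2,r1:Add2,r2:Mul1,r3:9,r4:8,r5:-4
  c10: CDB Add1=5; stall  regs: r0:Mul2,r1:Add2,r2:Mul1,r3:9,r4:8,r5:-4
  c11: CDB Add2=13; stall  regs: r0:Mul2,r1:13,r2:Mul1,r3:9,r4:8,r5:-4
  c12: CDB Mul1=-36; issue MUL r3<-Mul1  regs: r0:Mul2,r1:13,r2:-36,r3:Mul1,r4:8,r5:-4
  c13: stall  regs: r0:Mul2,r1:13,r2:-36,r3:Mul1,r4:8,r5:-4
  c14: stall  regs: r0:Mul2,r1:13,r2:-36,r3:Mul1,r4:8,r5:-4
  c15: stall  regs: r0:Mul2,r1:13,r2:-36,r3:Mul1,r4:8,r5:-4
  c16: CDB Mul1=-324; issue MUL r5<-Mul1  regs: r0:Mul2,r1:13,r2:-36,r3:-324,r4:8,r5:Mul1
  c17: CDB Mul2=-468  regs: r0:-468,r1:13,r2:-36,r3:-324,r4:8,r5:Mul1
  c18: -  regs: r0:-468,r1:13,r2:-36,r3:-324,r4:8,r5:Mul1
  c19: -  regs: r0:-468,r1:13,r2:-36,r3:-324,r4:8,r5:Mul1
  c20: CDB Mul1=11664  regs: r0:-468,r1:13,r2:-36,r3:-324,r4:8,r5:11664

STATUS = VALUE 13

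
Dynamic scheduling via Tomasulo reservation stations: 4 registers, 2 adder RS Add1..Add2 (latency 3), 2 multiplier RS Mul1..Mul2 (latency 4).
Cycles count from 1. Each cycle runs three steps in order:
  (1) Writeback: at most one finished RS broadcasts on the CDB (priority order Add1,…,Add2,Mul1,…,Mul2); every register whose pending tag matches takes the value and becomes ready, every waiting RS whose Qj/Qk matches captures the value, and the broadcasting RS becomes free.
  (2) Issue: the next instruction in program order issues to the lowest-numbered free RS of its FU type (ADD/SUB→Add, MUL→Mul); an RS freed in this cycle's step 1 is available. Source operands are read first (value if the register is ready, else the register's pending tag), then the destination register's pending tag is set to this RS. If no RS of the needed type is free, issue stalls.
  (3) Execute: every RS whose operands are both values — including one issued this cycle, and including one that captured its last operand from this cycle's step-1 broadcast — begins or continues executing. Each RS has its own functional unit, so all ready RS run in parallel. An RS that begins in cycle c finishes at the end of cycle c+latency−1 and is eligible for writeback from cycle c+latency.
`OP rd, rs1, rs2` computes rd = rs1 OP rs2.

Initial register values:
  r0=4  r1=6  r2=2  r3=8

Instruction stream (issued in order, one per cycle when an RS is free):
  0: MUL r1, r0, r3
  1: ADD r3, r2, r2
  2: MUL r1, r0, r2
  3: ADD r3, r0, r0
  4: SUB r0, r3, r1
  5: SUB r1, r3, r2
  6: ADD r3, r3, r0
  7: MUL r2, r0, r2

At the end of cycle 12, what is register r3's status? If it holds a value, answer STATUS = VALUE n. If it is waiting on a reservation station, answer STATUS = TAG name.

STATUS = TAG Add2

c1: issue MUL r1<-Mul1 | r0:4,r1:Mul1,r2:2,r3:8
c2: issue ADD r3<-Add1 | r0:4,r1:Mul1,r2:2,r3:Add1
c3: issue MUL r1<-Mul2 | r0:4,r1:Mul2,r2:2,r3:Add1
c4: issue ADD r3<-Add2 | r0:4,r1:Mul2,r2:2,r3:Add2
c5: CDB Add1=4; issue SUB r0<-Add1 | r0:Add1,r1:Mul2,r2:2,r3:Add2
c6: CDB Mul1=32; stall | r0:Add1,r1:Mul2,r2:2,r3:Add2
c7: CDB Add2=8; issue SUB r1<-Add2 | r0:Add1,r1:Add2,r2:2,r3:8
c8: CDB Mul2=8; stall | r0:Add1,r1:Add2,r2:2,r3:8
c9: stall | r0:Add1,r1:Add2,r2:2,r3:8
c10: CDB Add2=6; issue ADD r3<-Add2 | r0:Add1,r1:6,r2:2,r3:Add2
c11: CDB Add1=0; issue MUL r2<-Mul1 | r0:0,r1:6,r2:Mul1,r3:Add2
c12: - | r0:0,r1:6,r2:Mul1,r3:Add2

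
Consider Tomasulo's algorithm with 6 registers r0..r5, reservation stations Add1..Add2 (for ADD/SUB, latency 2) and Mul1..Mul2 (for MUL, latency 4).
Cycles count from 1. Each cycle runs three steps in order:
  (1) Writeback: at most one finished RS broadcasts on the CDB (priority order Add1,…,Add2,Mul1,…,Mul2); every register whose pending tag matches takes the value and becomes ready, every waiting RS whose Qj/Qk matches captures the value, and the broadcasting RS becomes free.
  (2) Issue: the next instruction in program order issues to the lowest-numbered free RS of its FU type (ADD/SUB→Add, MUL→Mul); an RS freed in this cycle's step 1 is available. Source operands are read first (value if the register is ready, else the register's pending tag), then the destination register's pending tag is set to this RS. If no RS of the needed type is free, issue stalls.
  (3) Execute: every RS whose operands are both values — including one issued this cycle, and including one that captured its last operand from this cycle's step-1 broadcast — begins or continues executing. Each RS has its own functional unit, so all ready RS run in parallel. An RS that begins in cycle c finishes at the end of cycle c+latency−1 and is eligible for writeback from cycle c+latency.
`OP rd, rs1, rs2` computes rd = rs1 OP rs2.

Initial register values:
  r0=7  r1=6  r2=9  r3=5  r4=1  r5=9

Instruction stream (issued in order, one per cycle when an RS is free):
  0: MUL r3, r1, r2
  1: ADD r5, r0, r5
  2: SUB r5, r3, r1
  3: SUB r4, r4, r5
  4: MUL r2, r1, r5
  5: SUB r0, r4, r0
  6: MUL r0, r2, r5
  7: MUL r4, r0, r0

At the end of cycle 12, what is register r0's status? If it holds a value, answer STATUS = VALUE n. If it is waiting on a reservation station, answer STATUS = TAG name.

c1: issue MUL r3<-Mul1 | r0:7,r1:6,r2:9,r3:Mul1,r4:1,r5:9
c2: issue ADD r5<-Add1 | r0:7,r1:6,r2:9,r3:Mul1,r4:1,r5:Add1
c3: issue SUB r5<-Add2 | r0:7,r1:6,r2:9,r3:Mul1,r4:1,r5:Add2
c4: CDB Add1=16; issue SUB r4<-Add1 | r0:7,r1:6,r2:9,r3:Mul1,r4:Add1,r5:Add2
c5: CDB Mul1=54; issue MUL r2<-Mul1 | r0:7,r1:6,r2:Mul1,r3:54,r4:Add1,r5:Add2
c6: stall | r0:7,r1:6,r2:Mul1,r3:54,r4:Add1,r5:Add2
c7: CDB Add2=48; issue SUB r0<-Add2 | r0:Add2,r1:6,r2:Mul1,r3:54,r4:Add1,r5:48
c8: issue MUL r0<-Mul2 | r0:Mul2,r1:6,r2:Mul1,r3:54,r4:Add1,r5:48
c9: CDB Add1=-47; stall | r0:Mul2,r1:6,r2:Mul1,r3:54,r4:-47,r5:48
c10: stall | r0:Mul2,r1:6,r2:Mul1,r3:54,r4:-47,r5:48
c11: CDB Add2=-54; stall | r0:Mul2,r1:6,r2:Mul1,r3:54,r4:-47,r5:48
c12: CDB Mul1=288; issue MUL r4<-Mul1 | r0:Mul2,r1:6,r2:288,r3:54,r4:Mul1,r5:48

STATUS = TAG Mul2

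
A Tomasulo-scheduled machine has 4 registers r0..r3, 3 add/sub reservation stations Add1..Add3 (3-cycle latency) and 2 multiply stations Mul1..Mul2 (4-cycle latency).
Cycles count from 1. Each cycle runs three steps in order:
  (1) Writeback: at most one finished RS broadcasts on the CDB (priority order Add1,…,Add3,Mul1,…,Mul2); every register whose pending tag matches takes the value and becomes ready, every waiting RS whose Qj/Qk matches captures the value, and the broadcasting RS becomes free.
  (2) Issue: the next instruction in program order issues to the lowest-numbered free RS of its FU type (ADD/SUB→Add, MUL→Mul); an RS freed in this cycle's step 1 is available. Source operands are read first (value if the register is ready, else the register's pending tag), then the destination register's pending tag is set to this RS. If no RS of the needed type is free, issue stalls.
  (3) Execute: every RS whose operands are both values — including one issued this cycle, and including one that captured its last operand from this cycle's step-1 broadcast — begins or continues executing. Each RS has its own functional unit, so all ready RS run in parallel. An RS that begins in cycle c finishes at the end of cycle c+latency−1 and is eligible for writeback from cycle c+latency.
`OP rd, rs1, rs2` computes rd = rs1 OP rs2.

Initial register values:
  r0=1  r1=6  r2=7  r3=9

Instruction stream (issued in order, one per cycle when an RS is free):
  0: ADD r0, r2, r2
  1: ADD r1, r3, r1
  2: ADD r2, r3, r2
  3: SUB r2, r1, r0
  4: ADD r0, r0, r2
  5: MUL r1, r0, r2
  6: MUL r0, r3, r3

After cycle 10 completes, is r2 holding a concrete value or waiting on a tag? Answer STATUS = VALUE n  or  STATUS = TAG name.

STATUS = VALUE 1

cycle 1: issue ADD r0<-Add1 // r0:Add1,r1:6,r2:7,r3:9
cycle 2: issue ADD r1<-Add2 // r0:Add1,r1:Add2,r2:7,r3:9
cycle 3: issue ADD r2<-Add3 // r0:Add1,r1:Add2,r2:Add3,r3:9
cycle 4: CDB Add1=14; issue SUB r2<-Add1 // r0:14,r1:Add2,r2:Add1,r3:9
cycle 5: CDB Add2=15; issue ADD r0<-Add2 // r0:Add2,r1:15,r2:Add1,r3:9
cycle 6: CDB Add3=16; issue MUL r1<-Mul1 // r0:Add2,r1:Mul1,r2:Add1,r3:9
cycle 7: issue MUL r0<-Mul2 // r0:Mul2,r1:Mul1,r2:Add1,r3:9
cycle 8: CDB Add1=1 // r0:Mul2,r1:Mul1,r2:1,r3:9
cycle 9: - // r0:Mul2,r1:Mul1,r2:1,r3:9
cycle 10: - // r0:Mul2,r1:Mul1,r2:1,r3:9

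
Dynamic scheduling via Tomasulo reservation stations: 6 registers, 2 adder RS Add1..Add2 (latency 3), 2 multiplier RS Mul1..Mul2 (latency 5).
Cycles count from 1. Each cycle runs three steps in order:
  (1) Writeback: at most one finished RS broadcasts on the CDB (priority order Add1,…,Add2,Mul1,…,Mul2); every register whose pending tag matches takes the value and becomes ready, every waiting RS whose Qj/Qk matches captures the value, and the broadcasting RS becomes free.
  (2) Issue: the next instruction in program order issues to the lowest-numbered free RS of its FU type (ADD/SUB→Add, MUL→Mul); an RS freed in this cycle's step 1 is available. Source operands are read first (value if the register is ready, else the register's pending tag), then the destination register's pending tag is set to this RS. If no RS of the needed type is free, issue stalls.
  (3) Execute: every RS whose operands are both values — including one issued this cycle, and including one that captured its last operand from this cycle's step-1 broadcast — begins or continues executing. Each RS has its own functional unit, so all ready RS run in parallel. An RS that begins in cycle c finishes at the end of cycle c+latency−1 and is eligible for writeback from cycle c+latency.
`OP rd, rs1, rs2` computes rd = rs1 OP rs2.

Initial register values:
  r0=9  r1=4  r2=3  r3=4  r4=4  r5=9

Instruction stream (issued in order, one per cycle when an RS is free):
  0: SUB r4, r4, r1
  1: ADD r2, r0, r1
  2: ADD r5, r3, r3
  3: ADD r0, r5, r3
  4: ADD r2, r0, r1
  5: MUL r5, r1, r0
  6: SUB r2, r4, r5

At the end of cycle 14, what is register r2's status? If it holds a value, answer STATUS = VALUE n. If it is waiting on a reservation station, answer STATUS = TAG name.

STATUS = TAG Add2

  c1: issue SUB r4<-Add1  regs: r0:9,r1:4,r2:3,r3:4,r4:Add1,r5:9
  c2: issue ADD r2<-Add2  regs: r0:9,r1:4,r2:Add2,r3:4,r4:Add1,r5:9
  c3: stall  regs: r0:9,r1:4,r2:Add2,r3:4,r4:Add1,r5:9
  c4: CDB Add1=0; issue ADD r5<-Add1  regs: r0:9,r1:4,r2:Add2,r3:4,r4:0,r5:Add1
  c5: CDB Add2=13; issue ADD r0<-Add2  regs: r0:Add2,r1:4,r2:13,r3:4,r4:0,r5:Add1
  c6: stall  regs: r0:Add2,r1:4,r2:13,r3:4,r4:0,r5:Add1
  c7: CDB Add1=8; issue ADD r2<-Add1  regs: r0:Add2,r1:4,r2:Add1,r3:4,r4:0,r5:8
  c8: issue MUL r5<-Mul1  regs: r0:Add2,r1:4,r2:Add1,r3:4,r4:0,r5:Mul1
  c9: stall  regs: r0:Add2,r1:4,r2:Add1,r3:4,r4:0,r5:Mul1
  c10: CDB Add2=12; issue SUB r2<-Add2  regs: r0:12,r1:4,r2:Add2,r3:4,r4:0,r5:Mul1
  c11: -  regs: r0:12,r1:4,r2:Add2,r3:4,r4:0,r5:Mul1
  c12: -  regs: r0:12,r1:4,r2:Add2,r3:4,r4:0,r5:Mul1
  c13: CDB Add1=16  regs: r0:12,r1:4,r2:Add2,r3:4,r4:0,r5:Mul1
  c14: -  regs: r0:12,r1:4,r2:Add2,r3:4,r4:0,r5:Mul1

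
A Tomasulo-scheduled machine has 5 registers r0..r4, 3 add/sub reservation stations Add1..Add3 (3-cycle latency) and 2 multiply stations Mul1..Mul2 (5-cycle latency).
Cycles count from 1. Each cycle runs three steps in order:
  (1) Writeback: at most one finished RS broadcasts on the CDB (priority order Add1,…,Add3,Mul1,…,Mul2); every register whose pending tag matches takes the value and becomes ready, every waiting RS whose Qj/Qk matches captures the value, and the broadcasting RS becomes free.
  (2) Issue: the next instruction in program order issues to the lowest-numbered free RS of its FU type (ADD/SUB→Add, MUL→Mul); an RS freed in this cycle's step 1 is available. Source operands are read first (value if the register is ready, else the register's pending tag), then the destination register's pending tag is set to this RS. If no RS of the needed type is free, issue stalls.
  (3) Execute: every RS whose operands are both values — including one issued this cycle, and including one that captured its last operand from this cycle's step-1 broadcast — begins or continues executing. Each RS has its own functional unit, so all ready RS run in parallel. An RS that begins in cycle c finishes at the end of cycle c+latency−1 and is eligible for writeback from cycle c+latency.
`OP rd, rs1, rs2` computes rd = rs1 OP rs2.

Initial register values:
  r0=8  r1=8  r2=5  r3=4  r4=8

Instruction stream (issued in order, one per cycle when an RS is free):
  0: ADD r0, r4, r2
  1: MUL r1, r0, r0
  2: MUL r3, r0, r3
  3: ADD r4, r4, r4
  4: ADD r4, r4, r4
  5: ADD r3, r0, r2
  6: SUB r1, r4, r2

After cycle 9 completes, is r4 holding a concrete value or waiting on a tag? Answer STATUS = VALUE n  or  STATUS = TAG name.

STATUS = TAG Add2

c1: issue ADD r0<-Add1 | r0:Add1,r1:8,r2:5,r3:4,r4:8
c2: issue MUL r1<-Mul1 | r0:Add1,r1:Mul1,r2:5,r3:4,r4:8
c3: issue MUL r3<-Mul2 | r0:Add1,r1:Mul1,r2:5,r3:Mul2,r4:8
c4: CDB Add1=13; issue ADD r4<-Add1 | r0:13,r1:Mul1,r2:5,r3:Mul2,r4:Add1
c5: issue ADD r4<-Add2 | r0:13,r1:Mul1,r2:5,r3:Mul2,r4:Add2
c6: issue ADD r3<-Add3 | r0:13,r1:Mul1,r2:5,r3:Add3,r4:Add2
c7: CDB Add1=16; issue SUB r1<-Add1 | r0:13,r1:Add1,r2:5,r3:Add3,r4:Add2
c8: - | r0:13,r1:Add1,r2:5,r3:Add3,r4:Add2
c9: CDB Add3=18 | r0:13,r1:Add1,r2:5,r3:18,r4:Add2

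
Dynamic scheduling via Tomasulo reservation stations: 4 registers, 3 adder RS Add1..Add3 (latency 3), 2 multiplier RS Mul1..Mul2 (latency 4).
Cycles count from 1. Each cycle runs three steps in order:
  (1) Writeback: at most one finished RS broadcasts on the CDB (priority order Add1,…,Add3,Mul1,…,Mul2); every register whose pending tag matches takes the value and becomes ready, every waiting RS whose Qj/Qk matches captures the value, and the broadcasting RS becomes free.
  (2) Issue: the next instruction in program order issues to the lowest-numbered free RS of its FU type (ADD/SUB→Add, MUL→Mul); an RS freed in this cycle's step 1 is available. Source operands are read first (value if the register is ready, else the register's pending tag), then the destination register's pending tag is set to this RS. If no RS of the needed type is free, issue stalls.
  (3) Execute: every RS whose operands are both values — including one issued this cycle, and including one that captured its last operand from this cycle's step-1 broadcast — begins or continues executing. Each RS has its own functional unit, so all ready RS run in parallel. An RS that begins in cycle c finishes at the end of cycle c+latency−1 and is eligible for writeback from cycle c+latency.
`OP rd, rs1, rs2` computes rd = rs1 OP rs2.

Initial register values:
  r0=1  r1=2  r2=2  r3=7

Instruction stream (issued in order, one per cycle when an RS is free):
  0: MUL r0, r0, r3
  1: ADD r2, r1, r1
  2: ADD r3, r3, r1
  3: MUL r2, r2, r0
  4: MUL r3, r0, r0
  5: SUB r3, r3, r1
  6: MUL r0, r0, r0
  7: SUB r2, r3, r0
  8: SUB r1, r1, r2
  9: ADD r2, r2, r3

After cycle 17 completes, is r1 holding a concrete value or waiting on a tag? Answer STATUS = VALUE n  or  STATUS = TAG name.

STATUS = TAG Add3

  c1: issue MUL r0<-Mul1  regs: r0:Mul1,r1:2,r2:2,r3:7
  c2: issue ADD r2<-Add1  regs: r0:Mul1,r1:2,r2:Add1,r3:7
  c3: issue ADD r3<-Add2  regs: r0:Mul1,r1:2,r2:Add1,r3:Add2
  c4: issue MUL r2<-Mul2  regs: r0:Mul1,r1:2,r2:Mul2,r3:Add2
  c5: CDB Add1=4; stall  regs: r0:Mul1,r1:2,r2:Mul2,r3:Add2
  c6: CDB Add2=9; stall  regs: r0:Mul1,r1:2,r2:Mul2,r3:9
  c7: CDB Mul1=7; issue MUL r3<-Mul1  regs: r0:7,r1:2,r2:Mul2,r3:Mul1
  c8: issue SUB r3<-Add1  regs: r0:7,r1:2,r2:Mul2,r3:Add1
  c9: stall  regs: r0:7,r1:2,r2:Mul2,r3:Add1
  c10: stall  regs: r0:7,r1:2,r2:Mul2,r3:Add1
  c11: CDB Mul1=49; issue MUL r0<-Mul1  regs: r0:Mul1,r1:2,r2:Mul2,r3:Add1
  c12: CDB Mul2=28; issue SUB r2<-Add2  regs: r0:Mul1,r1:2,r2:Add2,r3:Add1
  c13: issue SUB r1<-Add3  regs: r0:Mul1,r1:Add3,r2:Add2,r3:Add1
  c14: CDB Add1=47; issue ADD r2<-Add1  regs: r0:Mul1,r1:Add3,r2:Add1,r3:47
  c15: CDB Mul1=49  regs: r0:49,r1:Add3,r2:Add1,r3:47
  c16: -  regs: r0:49,r1:Add3,r2:Add1,r3:47
  c17: -  regs: r0:49,r1:Add3,r2:Add1,r3:47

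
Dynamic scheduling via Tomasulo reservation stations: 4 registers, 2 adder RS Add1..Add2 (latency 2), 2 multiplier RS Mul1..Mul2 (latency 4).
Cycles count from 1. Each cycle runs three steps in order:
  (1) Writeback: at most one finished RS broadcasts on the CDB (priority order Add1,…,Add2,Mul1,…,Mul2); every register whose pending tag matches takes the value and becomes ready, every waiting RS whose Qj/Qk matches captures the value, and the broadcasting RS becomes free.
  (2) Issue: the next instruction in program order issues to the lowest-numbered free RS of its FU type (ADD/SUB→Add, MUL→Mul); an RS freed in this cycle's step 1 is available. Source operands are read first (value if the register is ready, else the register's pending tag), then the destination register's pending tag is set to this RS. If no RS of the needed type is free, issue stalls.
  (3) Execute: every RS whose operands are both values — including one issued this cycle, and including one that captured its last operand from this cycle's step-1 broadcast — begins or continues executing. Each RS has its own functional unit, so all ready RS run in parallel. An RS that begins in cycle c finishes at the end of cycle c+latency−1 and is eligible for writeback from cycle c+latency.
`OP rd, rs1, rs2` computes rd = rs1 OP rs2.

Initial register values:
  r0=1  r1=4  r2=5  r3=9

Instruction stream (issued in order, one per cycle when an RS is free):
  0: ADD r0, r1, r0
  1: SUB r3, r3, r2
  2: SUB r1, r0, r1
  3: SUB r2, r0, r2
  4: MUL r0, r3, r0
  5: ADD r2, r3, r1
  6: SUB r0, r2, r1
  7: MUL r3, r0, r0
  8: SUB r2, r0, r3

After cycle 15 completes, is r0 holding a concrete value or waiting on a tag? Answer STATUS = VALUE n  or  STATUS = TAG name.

STATUS = VALUE 4

cycle 1: issue ADD r0<-Add1 // r0:Add1,r1:4,r2:5,r3:9
cycle 2: issue SUB r3<-Add2 // r0:Add1,r1:4,r2:5,r3:Add2
cycle 3: CDB Add1=5; issue SUB r1<-Add1 // r0:5,r1:Add1,r2:5,r3:Add2
cycle 4: CDB Add2=4; issue SUB r2<-Add2 // r0:5,r1:Add1,r2:Add2,r3:4
cycle 5: CDB Add1=1; issue MUL r0<-Mul1 // r0:Mul1,r1:1,r2:Add2,r3:4
cycle 6: CDB Add2=0; issue ADD r2<-Add1 // r0:Mul1,r1:1,r2:Add1,r3:4
cycle 7: issue SUB r0<-Add2 // r0:Add2,r1:1,r2:Add1,r3:4
cycle 8: CDB Add1=5; issue MUL r3<-Mul2 // r0:Add2,r1:1,r2:5,r3:Mul2
cycle 9: CDB Mul1=20; issue SUB r2<-Add1 // r0:Add2,r1:1,r2:Add1,r3:Mul2
cycle 10: CDB Add2=4 // r0:4,r1:1,r2:Add1,r3:Mul2
cycle 11: - // r0:4,r1:1,r2:Add1,r3:Mul2
cycle 12: - // r0:4,r1:1,r2:Add1,r3:Mul2
cycle 13: - // r0:4,r1:1,r2:Add1,r3:Mul2
cycle 14: CDB Mul2=16 // r0:4,r1:1,r2:Add1,r3:16
cycle 15: - // r0:4,r1:1,r2:Add1,r3:16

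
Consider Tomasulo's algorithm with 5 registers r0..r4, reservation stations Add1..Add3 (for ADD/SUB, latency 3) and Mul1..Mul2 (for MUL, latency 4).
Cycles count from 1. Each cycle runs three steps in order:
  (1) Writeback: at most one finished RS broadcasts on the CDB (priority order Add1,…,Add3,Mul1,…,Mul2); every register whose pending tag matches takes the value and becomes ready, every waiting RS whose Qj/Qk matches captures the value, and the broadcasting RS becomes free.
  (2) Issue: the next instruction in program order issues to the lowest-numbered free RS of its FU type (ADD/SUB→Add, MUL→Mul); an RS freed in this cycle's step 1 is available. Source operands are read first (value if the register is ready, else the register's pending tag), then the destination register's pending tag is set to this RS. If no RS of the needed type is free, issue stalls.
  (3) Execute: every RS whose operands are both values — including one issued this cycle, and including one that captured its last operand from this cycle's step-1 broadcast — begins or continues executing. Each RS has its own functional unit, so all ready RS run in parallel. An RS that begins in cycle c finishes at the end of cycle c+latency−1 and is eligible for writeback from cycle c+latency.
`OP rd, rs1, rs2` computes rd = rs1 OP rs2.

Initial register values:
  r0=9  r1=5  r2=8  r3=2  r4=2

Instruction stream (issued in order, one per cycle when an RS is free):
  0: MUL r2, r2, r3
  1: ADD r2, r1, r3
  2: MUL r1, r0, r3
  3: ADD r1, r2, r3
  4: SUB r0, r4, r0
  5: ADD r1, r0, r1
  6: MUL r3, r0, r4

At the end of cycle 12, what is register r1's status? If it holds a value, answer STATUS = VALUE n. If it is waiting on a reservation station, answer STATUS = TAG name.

STATUS = VALUE 2

c1: issue MUL r2<-Mul1 | r0:9,r1:5,r2:Mul1,r3:2,r4:2
c2: issue ADD r2<-Add1 | r0:9,r1:5,r2:Add1,r3:2,r4:2
c3: issue MUL r1<-Mul2 | r0:9,r1:Mul2,r2:Add1,r3:2,r4:2
c4: issue ADD r1<-Add2 | r0:9,r1:Add2,r2:Add1,r3:2,r4:2
c5: CDB Add1=7; issue SUB r0<-Add1 | r0:Add1,r1:Add2,r2:7,r3:2,r4:2
c6: CDB Mul1=16; issue ADD r1<-Add3 | r0:Add1,r1:Add3,r2:7,r3:2,r4:2
c7: CDB Mul2=18; issue MUL r3<-Mul1 | r0:Add1,r1:Add3,r2:7,r3:Mul1,r4:2
c8: CDB Add1=-7 | r0:-7,r1:Add3,r2:7,r3:Mul1,r4:2
c9: CDB Add2=9 | r0:-7,r1:Add3,r2:7,r3:Mul1,r4:2
c10: - | r0:-7,r1:Add3,r2:7,r3:Mul1,r4:2
c11: - | r0:-7,r1:Add3,r2:7,r3:Mul1,r4:2
c12: CDB Add3=2 | r0:-7,r1:2,r2:7,r3:Mul1,r4:2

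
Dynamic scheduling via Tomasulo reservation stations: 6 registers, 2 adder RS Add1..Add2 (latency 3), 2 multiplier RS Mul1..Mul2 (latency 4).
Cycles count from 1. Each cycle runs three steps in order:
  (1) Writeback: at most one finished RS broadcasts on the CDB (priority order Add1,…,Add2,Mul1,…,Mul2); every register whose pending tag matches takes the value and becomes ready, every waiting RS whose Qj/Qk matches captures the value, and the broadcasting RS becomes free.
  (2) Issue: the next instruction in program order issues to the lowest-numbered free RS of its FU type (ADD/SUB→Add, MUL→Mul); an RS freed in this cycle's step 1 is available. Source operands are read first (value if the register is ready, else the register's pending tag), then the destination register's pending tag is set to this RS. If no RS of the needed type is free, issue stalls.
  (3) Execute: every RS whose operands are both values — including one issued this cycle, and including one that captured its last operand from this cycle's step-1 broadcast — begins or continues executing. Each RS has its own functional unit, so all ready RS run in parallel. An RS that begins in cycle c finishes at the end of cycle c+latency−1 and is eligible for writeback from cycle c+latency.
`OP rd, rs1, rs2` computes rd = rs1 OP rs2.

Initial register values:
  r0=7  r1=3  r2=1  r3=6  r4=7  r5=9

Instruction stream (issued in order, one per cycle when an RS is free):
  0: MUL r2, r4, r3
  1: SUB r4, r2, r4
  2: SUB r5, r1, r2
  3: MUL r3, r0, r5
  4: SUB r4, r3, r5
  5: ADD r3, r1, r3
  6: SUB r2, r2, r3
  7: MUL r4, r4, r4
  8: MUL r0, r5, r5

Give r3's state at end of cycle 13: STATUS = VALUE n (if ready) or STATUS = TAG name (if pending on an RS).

STATUS = TAG Add2

c1: issue MUL r2<-Mul1 | r0:7,r1:3,r2:Mul1,r3:6,r4:7,r5:9
c2: issue SUB r4<-Add1 | r0:7,r1:3,r2:Mul1,r3:6,r4:Add1,r5:9
c3: issue SUB r5<-Add2 | r0:7,r1:3,r2:Mul1,r3:6,r4:Add1,r5:Add2
c4: issue MUL r3<-Mul2 | r0:7,r1:3,r2:Mul1,r3:Mul2,r4:Add1,r5:Add2
c5: CDB Mul1=42; stall | r0:7,r1:3,r2:42,r3:Mul2,r4:Add1,r5:Add2
c6: stall | r0:7,r1:3,r2:42,r3:Mul2,r4:Add1,r5:Add2
c7: stall | r0:7,r1:3,r2:42,r3:Mul2,r4:Add1,r5:Add2
c8: CDB Add1=35; issue SUB r4<-Add1 | r0:7,r1:3,r2:42,r3:Mul2,r4:Add1,r5:Add2
c9: CDB Add2=-39; issue ADD r3<-Add2 | r0:7,r1:3,r2:42,r3:Add2,r4:Add1,r5:-39
c10: stall | r0:7,r1:3,r2:42,r3:Add2,r4:Add1,r5:-39
c11: stall | r0:7,r1:3,r2:42,r3:Add2,r4:Add1,r5:-39
c12: stall | r0:7,r1:3,r2:42,r3:Add2,r4:Add1,r5:-39
c13: CDB Mul2=-273; stall | r0:7,r1:3,r2:42,r3:Add2,r4:Add1,r5:-39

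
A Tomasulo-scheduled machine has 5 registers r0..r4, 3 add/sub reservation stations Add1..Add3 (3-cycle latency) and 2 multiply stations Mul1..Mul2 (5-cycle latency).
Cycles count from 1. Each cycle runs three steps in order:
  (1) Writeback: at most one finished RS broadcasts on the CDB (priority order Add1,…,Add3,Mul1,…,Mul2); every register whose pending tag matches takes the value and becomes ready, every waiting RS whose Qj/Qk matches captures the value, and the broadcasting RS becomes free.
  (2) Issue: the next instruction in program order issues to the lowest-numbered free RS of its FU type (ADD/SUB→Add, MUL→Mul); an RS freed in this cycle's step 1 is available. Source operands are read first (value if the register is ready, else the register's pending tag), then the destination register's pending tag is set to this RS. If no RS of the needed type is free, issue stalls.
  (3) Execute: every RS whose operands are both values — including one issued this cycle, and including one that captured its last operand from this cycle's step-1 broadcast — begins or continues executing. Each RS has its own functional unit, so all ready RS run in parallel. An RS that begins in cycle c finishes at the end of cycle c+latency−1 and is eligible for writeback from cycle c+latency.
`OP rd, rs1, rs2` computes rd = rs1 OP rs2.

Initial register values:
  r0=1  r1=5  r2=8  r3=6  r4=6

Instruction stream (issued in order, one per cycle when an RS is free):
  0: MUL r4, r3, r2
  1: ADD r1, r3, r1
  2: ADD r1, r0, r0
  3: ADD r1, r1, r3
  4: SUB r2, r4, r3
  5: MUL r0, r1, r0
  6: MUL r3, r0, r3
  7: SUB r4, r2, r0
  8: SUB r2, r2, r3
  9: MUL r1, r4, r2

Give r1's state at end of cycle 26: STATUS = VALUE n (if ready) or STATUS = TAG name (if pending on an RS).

cycle 1: issue MUL r4<-Mul1 // r0:1,r1:5,r2:8,r3:6,r4:Mul1
cycle 2: issue ADD r1<-Add1 // r0:1,r1:Add1,r2:8,r3:6,r4:Mul1
cycle 3: issue ADD r1<-Add2 // r0:1,r1:Add2,r2:8,r3:6,r4:Mul1
cycle 4: issue ADD r1<-Add3 // r0:1,r1:Add3,r2:8,r3:6,r4:Mul1
cycle 5: CDB Add1=11; issue SUB r2<-Add1 // r0:1,r1:Add3,r2:Add1,r3:6,r4:Mul1
cycle 6: CDB Add2=2; issue MUL r0<-Mul2 // r0:Mul2,r1:Add3,r2:Add1,r3:6,r4:Mul1
cycle 7: CDB Mul1=48; issue MUL r3<-Mul1 // r0:Mul2,r1:Add3,r2:Add1,r3:Mul1,r4:48
cycle 8: issue SUB r4<-Add2 // r0:Mul2,r1:Add3,r2:Add1,r3:Mul1,r4:Add2
cycle 9: CDB Add3=8; issue SUB r2<-Add3 // r0:Mul2,r1:8,r2:Add3,r3:Mul1,r4:Add2
cycle 10: CDB Add1=42; stall // r0:Mul2,r1:8,r2:Add3,r3:Mul1,r4:Add2
cycle 11: stall // r0:Mul2,r1:8,r2:Add3,r3:Mul1,r4:Add2
cycle 12: stall // r0:Mul2,r1:8,r2:Add3,r3:Mul1,r4:Add2
cycle 13: stall // r0:Mul2,r1:8,r2:Add3,r3:Mul1,r4:Add2
cycle 14: CDB Mul2=8; issue MUL r1<-Mul2 // r0:8,r1:Mul2,r2:Add3,r3:Mul1,r4:Add2
cycle 15: - // r0:8,r1:Mul2,r2:Add3,r3:Mul1,r4:Add2
cycle 16: - // r0:8,r1:Mul2,r2:Add3,r3:Mul1,r4:Add2
cycle 17: CDB Add2=34 // r0:8,r1:Mul2,r2:Add3,r3:Mul1,r4:34
cycle 18: - // r0:8,r1:Mul2,r2:Add3,r3:Mul1,r4:34
cycle 19: CDB Mul1=48 // r0:8,r1:Mul2,r2:Add3,r3:48,r4:34
cycle 20: - // r0:8,r1:Mul2,r2:Add3,r3:48,r4:34
cycle 21: - // r0:8,r1:Mul2,r2:Add3,r3:48,r4:34
cycle 22: CDB Add3=-6 // r0:8,r1:Mul2,r2:-6,r3:48,r4:34
cycle 23: - // r0:8,r1:Mul2,r2:-6,r3:48,r4:34
cycle 24: - // r0:8,r1:Mul2,r2:-6,r3:48,r4:34
cycle 25: - // r0:8,r1:Mul2,r2:-6,r3:48,r4:34
cycle 26: - // r0:8,r1:Mul2,r2:-6,r3:48,r4:34

STATUS = TAG Mul2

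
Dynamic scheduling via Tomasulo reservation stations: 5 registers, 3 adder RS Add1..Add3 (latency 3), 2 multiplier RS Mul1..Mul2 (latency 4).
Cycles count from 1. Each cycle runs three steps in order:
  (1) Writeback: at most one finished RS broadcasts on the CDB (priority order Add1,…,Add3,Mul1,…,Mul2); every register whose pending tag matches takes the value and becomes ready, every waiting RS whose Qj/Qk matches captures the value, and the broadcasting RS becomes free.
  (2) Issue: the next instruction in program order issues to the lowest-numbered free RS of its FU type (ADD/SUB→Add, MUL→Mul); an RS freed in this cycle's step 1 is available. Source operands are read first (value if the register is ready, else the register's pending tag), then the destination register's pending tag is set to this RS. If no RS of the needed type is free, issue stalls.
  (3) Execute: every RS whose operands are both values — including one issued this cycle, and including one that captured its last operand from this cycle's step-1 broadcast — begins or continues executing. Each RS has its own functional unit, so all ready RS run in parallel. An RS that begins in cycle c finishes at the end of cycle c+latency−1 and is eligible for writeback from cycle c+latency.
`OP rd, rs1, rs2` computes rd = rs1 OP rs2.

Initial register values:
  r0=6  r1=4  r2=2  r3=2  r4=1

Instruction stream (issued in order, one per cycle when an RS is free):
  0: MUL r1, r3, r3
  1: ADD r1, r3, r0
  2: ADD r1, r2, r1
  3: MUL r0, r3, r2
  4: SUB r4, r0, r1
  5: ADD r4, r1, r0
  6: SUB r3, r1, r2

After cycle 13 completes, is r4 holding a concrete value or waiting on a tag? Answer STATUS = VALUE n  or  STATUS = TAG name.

STATUS = VALUE 14

  c1: issue MUL r1<-Mul1  regs: r0:6,r1:Mul1,r2:2,r3:2,r4:1
  c2: issue ADD r1<-Add1  regs: r0:6,r1:Add1,r2:2,r3:2,r4:1
  c3: issue ADD r1<-Add2  regs: r0:6,r1:Add2,r2:2,r3:2,r4:1
  c4: issue MUL r0<-Mul2  regs: r0:Mul2,r1:Add2,r2:2,r3:2,r4:1
  c5: CDB Add1=8; issue SUB r4<-Add1  regs: r0:Mul2,r1:Add2,r2:2,r3:2,r4:Add1
  c6: CDB Mul1=4; issue ADD r4<-Add3  regs: r0:Mul2,r1:Add2,r2:2,r3:2,r4:Add3
  c7: stall  regs: r0:Mul2,r1:Add2,r2:2,r3:2,r4:Add3
  c8: CDB Add2=10; issue SUB r3<-Add2  regs: r0:Mul2,r1:10,r2:2,r3:Add2,r4:Add3
  c9: CDB Mul2=4  regs: r0:4,r1:10,r2:2,r3:Add2,r4:Add3
  c10: -  regs: r0:4,r1:10,r2:2,r3:Add2,r4:Add3
  c11: CDB Add2=8  regs: r0:4,r1:10,r2:2,r3:8,r4:Add3
  c12: CDB Add1=-6  regs: r0:4,r1:10,r2:2,r3:8,r4:Add3
  c13: CDB Add3=14  regs: r0:4,r1:10,r2:2,r3:8,r4:14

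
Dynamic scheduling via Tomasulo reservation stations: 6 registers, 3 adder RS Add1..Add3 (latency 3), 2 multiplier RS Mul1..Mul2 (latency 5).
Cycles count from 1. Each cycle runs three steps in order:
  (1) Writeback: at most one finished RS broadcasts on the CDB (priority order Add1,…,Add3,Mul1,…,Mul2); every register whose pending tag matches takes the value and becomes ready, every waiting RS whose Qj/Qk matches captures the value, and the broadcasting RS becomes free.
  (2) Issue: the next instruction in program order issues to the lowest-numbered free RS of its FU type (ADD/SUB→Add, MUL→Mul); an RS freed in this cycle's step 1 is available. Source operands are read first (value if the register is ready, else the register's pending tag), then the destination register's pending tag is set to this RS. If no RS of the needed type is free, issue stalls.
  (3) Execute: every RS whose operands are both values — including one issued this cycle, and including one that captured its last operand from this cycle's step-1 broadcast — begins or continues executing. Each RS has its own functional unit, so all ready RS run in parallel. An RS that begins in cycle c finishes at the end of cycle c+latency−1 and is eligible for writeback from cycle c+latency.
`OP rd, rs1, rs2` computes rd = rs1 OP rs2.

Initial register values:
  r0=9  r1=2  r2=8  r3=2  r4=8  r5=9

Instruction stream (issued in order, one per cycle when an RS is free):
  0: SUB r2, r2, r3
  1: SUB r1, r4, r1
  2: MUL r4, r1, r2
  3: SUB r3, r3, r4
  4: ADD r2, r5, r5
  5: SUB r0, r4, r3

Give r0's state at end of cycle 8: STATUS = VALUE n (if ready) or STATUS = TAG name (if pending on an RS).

c1: issue SUB r2<-Add1 | r0:9,r1:2,r2:Add1,r3:2,r4:8,r5:9
c2: issue SUB r1<-Add2 | r0:9,r1:Add2,r2:Add1,r3:2,r4:8,r5:9
c3: issue MUL r4<-Mul1 | r0:9,r1:Add2,r2:Add1,r3:2,r4:Mul1,r5:9
c4: CDB Add1=6; issue SUB r3<-Add1 | r0:9,r1:Add2,r2:6,r3:Add1,r4:Mul1,r5:9
c5: CDB Add2=6; issue ADD r2<-Add2 | r0:9,r1:6,r2:Add2,r3:Add1,r4:Mul1,r5:9
c6: issue SUB r0<-Add3 | r0:Add3,r1:6,r2:Add2,r3:Add1,r4:Mul1,r5:9
c7: - | r0:Add3,r1:6,r2:Add2,r3:Add1,r4:Mul1,r5:9
c8: CDB Add2=18 | r0:Add3,r1:6,r2:18,r3:Add1,r4:Mul1,r5:9

STATUS = TAG Add3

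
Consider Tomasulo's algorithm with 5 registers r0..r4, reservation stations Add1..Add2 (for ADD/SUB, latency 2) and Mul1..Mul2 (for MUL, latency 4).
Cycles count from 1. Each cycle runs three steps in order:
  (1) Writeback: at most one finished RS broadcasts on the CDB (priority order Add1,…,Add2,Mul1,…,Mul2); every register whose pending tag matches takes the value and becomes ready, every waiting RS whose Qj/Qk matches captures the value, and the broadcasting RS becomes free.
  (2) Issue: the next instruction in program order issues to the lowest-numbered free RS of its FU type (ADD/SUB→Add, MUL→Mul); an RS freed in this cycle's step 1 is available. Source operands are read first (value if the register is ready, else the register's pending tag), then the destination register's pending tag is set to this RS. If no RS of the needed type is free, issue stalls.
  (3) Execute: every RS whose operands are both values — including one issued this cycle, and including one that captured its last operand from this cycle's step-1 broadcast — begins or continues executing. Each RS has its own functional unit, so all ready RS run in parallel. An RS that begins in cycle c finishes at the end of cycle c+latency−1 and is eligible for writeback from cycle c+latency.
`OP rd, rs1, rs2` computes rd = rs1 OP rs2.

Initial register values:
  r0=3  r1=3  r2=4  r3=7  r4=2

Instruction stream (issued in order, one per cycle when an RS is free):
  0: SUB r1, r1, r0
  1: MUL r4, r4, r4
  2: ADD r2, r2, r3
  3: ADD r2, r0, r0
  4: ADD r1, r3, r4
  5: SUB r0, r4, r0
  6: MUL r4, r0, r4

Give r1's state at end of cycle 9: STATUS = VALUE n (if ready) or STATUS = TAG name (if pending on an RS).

STATUS = VALUE 11

cycle 1: issue SUB r1<-Add1 // r0:3,r1:Add1,r2:4,r3:7,r4:2
cycle 2: issue MUL r4<-Mul1 // r0:3,r1:Add1,r2:4,r3:7,r4:Mul1
cycle 3: CDB Add1=0; issue ADD r2<-Add1 // r0:3,r1:0,r2:Add1,r3:7,r4:Mul1
cycle 4: issue ADD r2<-Add2 // r0:3,r1:0,r2:Add2,r3:7,r4:Mul1
cycle 5: CDB Add1=11; issue ADD r1<-Add1 // r0:3,r1:Add1,r2:Add2,r3:7,r4:Mul1
cycle 6: CDB Add2=6; issue SUB r0<-Add2 // r0:Add2,r1:Add1,r2:6,r3:7,r4:Mul1
cycle 7: CDB Mul1=4; issue MUL r4<-Mul1 // r0:Add2,r1:Add1,r2:6,r3:7,r4:Mul1
cycle 8: - // r0:Add2,r1:Add1,r2:6,r3:7,r4:Mul1
cycle 9: CDB Add1=11 // r0:Add2,r1:11,r2:6,r3:7,r4:Mul1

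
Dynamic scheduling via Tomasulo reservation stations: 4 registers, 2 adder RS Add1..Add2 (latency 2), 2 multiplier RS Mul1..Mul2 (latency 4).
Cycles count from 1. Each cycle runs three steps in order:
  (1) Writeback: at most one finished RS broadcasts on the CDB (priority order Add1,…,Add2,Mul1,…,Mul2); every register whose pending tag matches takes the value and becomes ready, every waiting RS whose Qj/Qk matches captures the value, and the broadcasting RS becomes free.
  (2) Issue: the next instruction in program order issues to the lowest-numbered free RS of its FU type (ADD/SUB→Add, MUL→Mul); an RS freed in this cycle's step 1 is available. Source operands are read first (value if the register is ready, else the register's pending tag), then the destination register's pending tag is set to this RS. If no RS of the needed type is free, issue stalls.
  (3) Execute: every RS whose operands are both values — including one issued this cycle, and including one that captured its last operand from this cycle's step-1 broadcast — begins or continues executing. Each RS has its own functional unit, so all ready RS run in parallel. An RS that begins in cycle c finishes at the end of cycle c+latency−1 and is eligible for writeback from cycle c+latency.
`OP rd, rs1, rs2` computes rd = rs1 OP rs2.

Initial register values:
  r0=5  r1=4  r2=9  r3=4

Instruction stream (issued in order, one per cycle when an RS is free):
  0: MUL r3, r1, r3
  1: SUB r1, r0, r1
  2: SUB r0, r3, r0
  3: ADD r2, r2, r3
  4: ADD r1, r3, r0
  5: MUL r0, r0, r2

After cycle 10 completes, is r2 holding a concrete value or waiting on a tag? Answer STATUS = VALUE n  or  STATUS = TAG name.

STATUS = VALUE 25

  c1: issue MUL r3<-Mul1  regs: r0:5,r1:4,r2:9,r3:Mul1
  c2: issue SUB r1<-Add1  regs: r0:5,r1:Add1,r2:9,r3:Mul1
  c3: issue SUB r0<-Add2  regs: r0:Add2,r1:Add1,r2:9,r3:Mul1
  c4: CDB Add1=1; issue ADD r2<-Add1  regs: r0:Add2,r1:1,r2:Add1,r3:Mul1
  c5: CDB Mul1=16; stall  regs: r0:Add2,r1:1,r2:Add1,r3:16
  c6: stall  regs: r0:Add2,r1:1,r2:Add1,r3:16
  c7: CDB Add1=25; issue ADD r1<-Add1  regs: r0:Add2,r1:Add1,r2:25,r3:16
  c8: CDB Add2=11; issue MUL r0<-Mul1  regs: r0:Mul1,r1:Add1,r2:25,r3:16
  c9: -  regs: r0:Mul1,r1:Add1,r2:25,r3:16
  c10: CDB Add1=27  regs: r0:Mul1,r1:27,r2:25,r3:16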